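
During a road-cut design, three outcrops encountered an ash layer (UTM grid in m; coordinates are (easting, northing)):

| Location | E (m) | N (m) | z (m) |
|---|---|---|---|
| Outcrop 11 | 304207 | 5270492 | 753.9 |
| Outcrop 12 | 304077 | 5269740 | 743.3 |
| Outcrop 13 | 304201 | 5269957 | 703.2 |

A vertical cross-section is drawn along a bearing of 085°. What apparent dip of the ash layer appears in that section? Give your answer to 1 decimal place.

Two edge vectors: Outcrop 11→Outcrop 12 = (-130, -752, -10.6), Outcrop 11→Outcrop 13 = (-6, -535, -50.7).
Normal n = (Outcrop 11→Outcrop 12) × (Outcrop 11→Outcrop 13) = (32455.4, -6527.4, 65038).
So ∂z/∂E = −n_x/n_z = −0.49902 and ∂z/∂N = −n_y/n_z = 0.10036.
Unit vector along 085° is (sin 85°, cos 85°) = (0.9962, 0.0872).
Slope in that direction = a·(0.9962) + b·(0.0872) = −0.48838.
Apparent dip = arctan|0.48838| = 26.0° (true dip is 27.0°, so apparent ≤ true as expected).

26.0°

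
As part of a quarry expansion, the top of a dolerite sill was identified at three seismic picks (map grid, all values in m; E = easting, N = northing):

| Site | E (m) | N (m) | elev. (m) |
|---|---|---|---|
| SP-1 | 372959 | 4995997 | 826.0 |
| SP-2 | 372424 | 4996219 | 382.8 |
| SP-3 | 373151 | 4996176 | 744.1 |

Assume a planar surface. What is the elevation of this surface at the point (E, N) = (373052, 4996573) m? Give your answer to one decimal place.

Two edge vectors: SP-1→SP-2 = (-535, 222, -443.2), SP-1→SP-3 = (192, 179, -81.9).
Normal n = (SP-1→SP-2) × (SP-1→SP-3) = (61151, -128910.9, -138389).
So ∂z/∂E = −n_x/n_z = 0.441877606 and ∂z/∂N = −n_y/n_z = −0.931511175.
Intercept c from SP-1: 826 − 164802.23 + 4653827.04 = 4489850.81.
At (373052, 4996573): z = 164843.3 − 4654363.6 + 4489850.81 = 330.5 m.

330.5 m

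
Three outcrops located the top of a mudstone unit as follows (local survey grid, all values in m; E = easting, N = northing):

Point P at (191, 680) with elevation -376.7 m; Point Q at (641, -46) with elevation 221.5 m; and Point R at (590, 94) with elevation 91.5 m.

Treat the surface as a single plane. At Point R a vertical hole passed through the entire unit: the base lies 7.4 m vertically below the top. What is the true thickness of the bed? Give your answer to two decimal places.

Let the plane be z = a·E + b·N + c.
Point Q−Point P: 450a − 726b = 598.2;  Point R−Point P: 399a − 586b = 468.2.
Solving gives a = −0.40933, b = −1.07769.
|∇z| = √(a²+b²) = 1.15280, so dip δ = arctan(1.15280) = 49.06°.
True thickness = vertical thickness × cos δ = 7.4 × cos 49.06° = 4.85 m.

4.85 m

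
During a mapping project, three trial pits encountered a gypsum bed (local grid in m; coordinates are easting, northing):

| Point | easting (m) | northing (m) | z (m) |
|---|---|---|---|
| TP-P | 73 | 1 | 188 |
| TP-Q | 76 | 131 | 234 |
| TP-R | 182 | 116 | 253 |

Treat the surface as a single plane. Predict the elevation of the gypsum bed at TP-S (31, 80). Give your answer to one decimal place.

Let the plane be z = a·easting + b·northing + c.
TP-Q−TP-P: 3a + 130b = 46;  TP-R−TP-P: 109a + 115b = 65.
Solving gives a = 0.22857, b = 0.34857.
Then c = 188 − a·73 − b·1 = 170.97.
At (31, 80): z = 7.1 + 27.9 + 170.97 = 205.9 m.

205.9 m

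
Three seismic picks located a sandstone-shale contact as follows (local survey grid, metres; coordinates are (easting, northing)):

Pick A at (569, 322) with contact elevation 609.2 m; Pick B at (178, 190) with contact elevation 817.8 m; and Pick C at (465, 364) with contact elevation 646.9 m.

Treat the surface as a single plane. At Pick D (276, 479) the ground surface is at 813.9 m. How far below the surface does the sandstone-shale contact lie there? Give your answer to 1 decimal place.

107.4 m

Two edge vectors: Pick A→Pick B = (-391, -132, 208.6), Pick A→Pick C = (-104, 42, 37.7).
Normal n = (Pick A→Pick B) × (Pick A→Pick C) = (-13737.6, -6953.7, -30150).
So ∂z/∂E = −n_x/n_z = −0.45564 and ∂z/∂N = −n_y/n_z = −0.23064.
Intercept c from Pick A: 609.2 + 259.26 + 74.27 = 942.73.
At (276, 479): z_contact = −125.76 − 110.48 + 942.73 = 706.49 m.
Depth below ground = 813.9 − 706.49 = 107.4 m.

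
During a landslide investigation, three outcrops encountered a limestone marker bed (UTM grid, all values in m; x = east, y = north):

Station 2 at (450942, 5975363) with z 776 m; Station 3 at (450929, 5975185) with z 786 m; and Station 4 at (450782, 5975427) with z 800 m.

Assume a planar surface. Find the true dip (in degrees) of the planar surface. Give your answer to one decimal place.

9.8°

Two edge vectors: Station 2→Station 3 = (-13, -178, 10), Station 2→Station 4 = (-160, 64, 24).
Normal n = (Station 2→Station 3) × (Station 2→Station 4) = (-4912, -1288, -29312).
So ∂z/∂x = −n_x/n_z = −0.16758 and ∂z/∂y = −n_y/n_z = −0.04394.
Gradient magnitude |∇z| = √(a² + b²) = √(0.02808 + 0.00193) = 0.17324.
True dip = arctan(0.17324) = 9.8°, dipping toward ENE (azimuth ≈ 075°).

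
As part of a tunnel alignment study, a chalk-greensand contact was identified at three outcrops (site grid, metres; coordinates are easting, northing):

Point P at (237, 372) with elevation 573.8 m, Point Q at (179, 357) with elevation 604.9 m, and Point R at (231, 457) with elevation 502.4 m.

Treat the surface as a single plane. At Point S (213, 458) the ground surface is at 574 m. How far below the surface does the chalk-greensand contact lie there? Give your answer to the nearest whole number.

Two edge vectors: Point P→Point Q = (-58, -15, 31.1), Point P→Point R = (-6, 85, -71.4).
Normal n = (Point P→Point Q) × (Point P→Point R) = (-1572.5, -4327.8, -5020).
So ∂z/∂easting = −n_x/n_z = −0.31325 and ∂z/∂northing = −n_y/n_z = −0.86211.
Intercept c from Point P: 573.8 + 74.24 + 320.71 = 968.75.
At (213, 458): z_contact = −66.7 − 394.8 + 968.75 = 507.2 m.
Depth below ground = 574 − 507.2 = 67 m.

67 m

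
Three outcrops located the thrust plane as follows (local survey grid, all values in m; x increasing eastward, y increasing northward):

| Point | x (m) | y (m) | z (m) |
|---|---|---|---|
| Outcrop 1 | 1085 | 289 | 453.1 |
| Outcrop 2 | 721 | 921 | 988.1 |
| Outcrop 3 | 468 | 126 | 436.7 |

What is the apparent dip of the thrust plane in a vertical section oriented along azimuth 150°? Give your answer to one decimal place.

36.3°

Let the plane be z = a·x + b·y + c.
Outcrop 2−Outcrop 1: −364a + 632b = 535;  Outcrop 3−Outcrop 1: −617a − 163b = −16.4.
Solving gives a = −0.17103, b = 0.74801.
Unit vector along 150° is (sin 150°, cos 150°) = (0.5000, -0.8660).
Slope in that direction = a·(0.5000) + b·(-0.8660) = −0.73331.
Apparent dip = arctan|0.73331| = 36.3° (true dip is 37.5°, so apparent ≤ true as expected).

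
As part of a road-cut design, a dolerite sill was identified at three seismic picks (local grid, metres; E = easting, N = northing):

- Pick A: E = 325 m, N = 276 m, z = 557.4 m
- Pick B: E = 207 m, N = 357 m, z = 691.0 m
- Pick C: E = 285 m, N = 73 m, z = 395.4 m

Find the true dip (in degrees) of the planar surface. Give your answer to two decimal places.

46.02°

Two edge vectors: Pick A→Pick B = (-118, 81, 133.6), Pick A→Pick C = (-40, -203, -162).
Normal n = (Pick A→Pick B) × (Pick A→Pick C) = (13998.8, -24460, 27194).
So ∂z/∂E = −n_x/n_z = −0.51478 and ∂z/∂N = −n_y/n_z = 0.89946.
Gradient magnitude |∇z| = √(a² + b²) = √(0.26499 + 0.80903) = 1.03635.
True dip = arctan(1.03635) = 46.02°, dipping toward SSE (azimuth ≈ 150°).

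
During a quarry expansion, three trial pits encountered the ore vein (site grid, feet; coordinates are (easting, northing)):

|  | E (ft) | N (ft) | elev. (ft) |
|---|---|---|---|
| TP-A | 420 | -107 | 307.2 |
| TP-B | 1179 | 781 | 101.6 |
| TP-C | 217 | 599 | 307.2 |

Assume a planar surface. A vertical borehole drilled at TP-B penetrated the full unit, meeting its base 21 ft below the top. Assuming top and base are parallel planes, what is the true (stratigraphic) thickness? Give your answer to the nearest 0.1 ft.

20.5 ft

Two edge vectors: TP-A→TP-B = (759, 888, -205.6), TP-A→TP-C = (-203, 706, 0).
Normal n = (TP-A→TP-B) × (TP-A→TP-C) = (145153.6, 41736.8, 716118).
So ∂z/∂E = −n_x/n_z = −0.20270 and ∂z/∂N = −n_y/n_z = −0.05828.
|∇z| = √(a²+b²) = 0.21091, so dip δ = arctan(0.21091) = 11.91°.
True thickness = vertical thickness × cos δ = 21 × cos 11.91° = 20.5 ft.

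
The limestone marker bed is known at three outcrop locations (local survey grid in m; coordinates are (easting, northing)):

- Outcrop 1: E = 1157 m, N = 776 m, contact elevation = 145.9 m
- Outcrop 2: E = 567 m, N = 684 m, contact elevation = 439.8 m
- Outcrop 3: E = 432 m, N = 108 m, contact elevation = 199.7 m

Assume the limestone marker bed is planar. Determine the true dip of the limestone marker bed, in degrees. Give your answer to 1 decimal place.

Two edge vectors: Outcrop 1→Outcrop 2 = (-590, -92, 293.9), Outcrop 1→Outcrop 3 = (-725, -668, 53.8).
Normal n = (Outcrop 1→Outcrop 2) × (Outcrop 1→Outcrop 3) = (191375.6, -181335.5, 327420).
So ∂z/∂E = −n_x/n_z = −0.58450 and ∂z/∂N = −n_y/n_z = 0.55383.
Gradient magnitude |∇z| = √(a² + b²) = √(0.34164 + 0.30673) = 0.80521.
True dip = arctan(0.80521) = 38.8°, dipping toward SE (azimuth ≈ 133°).

38.8°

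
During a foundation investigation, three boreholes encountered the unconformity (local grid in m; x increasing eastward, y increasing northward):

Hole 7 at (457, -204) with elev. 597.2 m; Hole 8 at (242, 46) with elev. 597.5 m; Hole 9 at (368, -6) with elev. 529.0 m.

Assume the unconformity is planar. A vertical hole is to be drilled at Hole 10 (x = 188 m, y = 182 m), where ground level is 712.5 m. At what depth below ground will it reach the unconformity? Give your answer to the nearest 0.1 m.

167.8 m

Two edge vectors: Hole 7→Hole 8 = (-215, 250, 0.3), Hole 7→Hole 9 = (-89, 198, -68.2).
Normal n = (Hole 7→Hole 8) × (Hole 7→Hole 9) = (-17109.4, -14689.7, -20320).
So ∂z/∂x = −n_x/n_z = −0.84200 and ∂z/∂y = −n_y/n_z = −0.72292.
Intercept c from Hole 7: 597.2 + 384.79 − 147.48 = 834.52.
At (188, 182): z_contact = −158.30 − 131.57 + 834.52 = 544.65 m.
Depth below ground = 712.5 − 544.65 = 167.8 m.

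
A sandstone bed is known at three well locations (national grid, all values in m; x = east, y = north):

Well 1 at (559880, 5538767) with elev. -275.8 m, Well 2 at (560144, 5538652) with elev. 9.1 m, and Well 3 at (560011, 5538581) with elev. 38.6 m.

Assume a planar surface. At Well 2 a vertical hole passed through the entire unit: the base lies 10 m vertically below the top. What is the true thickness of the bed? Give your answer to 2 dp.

Let the plane be z = a·x + b·y + c.
Well 2−Well 1: 264a − 115b = 284.9;  Well 3−Well 1: 131a − 186b = 314.4.
Solving gives a = 0.49459, b = −1.34198.
|∇z| = √(a²+b²) = 1.43022, so dip δ = arctan(1.43022) = 55.04°.
True thickness = vertical thickness × cos δ = 10 × cos 55.04° = 5.73 m.

5.73 m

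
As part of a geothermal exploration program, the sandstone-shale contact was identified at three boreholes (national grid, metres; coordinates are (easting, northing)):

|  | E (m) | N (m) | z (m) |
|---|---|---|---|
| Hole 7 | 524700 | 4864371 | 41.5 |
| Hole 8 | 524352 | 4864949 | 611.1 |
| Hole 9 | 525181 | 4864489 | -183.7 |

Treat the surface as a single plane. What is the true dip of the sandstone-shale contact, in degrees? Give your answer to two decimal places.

41.05°

Two edge vectors: Hole 7→Hole 8 = (-348, 578, 569.6), Hole 7→Hole 9 = (481, 118, -225.2).
Normal n = (Hole 7→Hole 8) × (Hole 7→Hole 9) = (-197378.4, 195608, -319082).
So ∂z/∂E = −n_x/n_z = −0.61858 and ∂z/∂N = −n_y/n_z = 0.61303.
Gradient magnitude |∇z| = √(a² + b²) = √(0.38264 + 0.37581) = 0.87089.
True dip = arctan(0.87089) = 41.05°, dipping toward SE (azimuth ≈ 135°).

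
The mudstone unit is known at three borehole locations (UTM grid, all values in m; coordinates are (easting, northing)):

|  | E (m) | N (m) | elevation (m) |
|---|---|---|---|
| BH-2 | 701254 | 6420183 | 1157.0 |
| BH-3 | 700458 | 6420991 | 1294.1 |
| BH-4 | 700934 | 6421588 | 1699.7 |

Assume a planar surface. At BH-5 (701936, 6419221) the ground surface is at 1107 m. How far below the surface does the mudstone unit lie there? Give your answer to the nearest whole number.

189 m

Two edge vectors: BH-2→BH-3 = (-796, 808, 137.1), BH-2→BH-4 = (-320, 1405, 542.7).
Normal n = (BH-2→BH-3) × (BH-2→BH-4) = (245876.1, 388117.2, -859820).
So ∂z/∂E = −n_x/n_z = 0.28596229 and ∂z/∂N = −n_y/n_z = 0.45139355.
Intercept c from BH-2: 1157 − 200532.20 − 2898029.18 = −3097404.38.
At (701936, 6419221): z_contact = 200727.2 + 2897594.9 − 3097404.38 = 917.8 m.
Depth below ground = 1107 − 917.8 = 189 m.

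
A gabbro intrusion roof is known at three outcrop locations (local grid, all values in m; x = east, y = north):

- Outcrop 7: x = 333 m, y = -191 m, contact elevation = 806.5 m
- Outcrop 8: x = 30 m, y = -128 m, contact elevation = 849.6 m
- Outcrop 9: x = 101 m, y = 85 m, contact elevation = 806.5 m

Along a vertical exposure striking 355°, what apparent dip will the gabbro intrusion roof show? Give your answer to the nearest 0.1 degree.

Let the plane be z = a·x + b·y + c.
Outcrop 8−Outcrop 7: −303a + 63b = 43.1;  Outcrop 9−Outcrop 7: −232a + 276b = 0.
Solving gives a = −0.17237, b = −0.14489.
Unit vector along 355° is (sin 355°, cos 355°) = (-0.0872, 0.9962).
Slope in that direction = a·(-0.0872) + b·(0.9962) = −0.12932.
Apparent dip = arctan|0.12932| = 7.4° (true dip is 12.7°, so apparent ≤ true as expected).

7.4°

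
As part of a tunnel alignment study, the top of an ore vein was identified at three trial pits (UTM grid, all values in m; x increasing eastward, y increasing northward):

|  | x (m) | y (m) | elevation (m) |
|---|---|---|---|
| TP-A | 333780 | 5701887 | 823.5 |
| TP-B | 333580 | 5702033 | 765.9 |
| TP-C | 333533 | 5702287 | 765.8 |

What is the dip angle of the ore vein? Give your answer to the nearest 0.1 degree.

18.7°

Two edge vectors: TP-A→TP-B = (-200, 146, -57.6), TP-A→TP-C = (-247, 400, -57.7).
Normal n = (TP-A→TP-B) × (TP-A→TP-C) = (14615.8, 2687.2, -43938).
So ∂z/∂x = −n_x/n_z = 0.33265 and ∂z/∂y = −n_y/n_z = 0.06116.
Gradient magnitude |∇z| = √(a² + b²) = √(0.11065 + 0.00374) = 0.33822.
True dip = arctan(0.33822) = 18.7°, dipping toward W (azimuth ≈ 260°).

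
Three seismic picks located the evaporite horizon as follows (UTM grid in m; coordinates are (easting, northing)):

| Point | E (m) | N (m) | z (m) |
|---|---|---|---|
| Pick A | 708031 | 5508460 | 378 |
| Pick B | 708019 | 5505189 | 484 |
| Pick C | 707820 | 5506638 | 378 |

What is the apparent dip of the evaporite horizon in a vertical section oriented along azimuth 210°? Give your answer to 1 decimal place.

6.6°

Let the plane be z = a·E + b·N + c.
Pick B−Pick A: −12a − 3271b = 106;  Pick C−Pick A: −211a − 1822b = 0.
Solving gives a = 0.28898, b = −0.03347.
Unit vector along 210° is (sin 210°, cos 210°) = (-0.5000, -0.8660).
Slope in that direction = a·(-0.5000) + b·(-0.8660) = −0.11551.
Apparent dip = arctan|0.11551| = 6.6° (true dip is 16.2°, so apparent ≤ true as expected).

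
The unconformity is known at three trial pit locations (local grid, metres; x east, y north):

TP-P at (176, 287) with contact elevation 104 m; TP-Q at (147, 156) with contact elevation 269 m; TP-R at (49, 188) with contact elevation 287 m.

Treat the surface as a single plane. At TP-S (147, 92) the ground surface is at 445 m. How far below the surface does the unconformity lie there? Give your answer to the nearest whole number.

Two edge vectors: TP-P→TP-Q = (-29, -131, 165), TP-P→TP-R = (-127, -99, 183).
Normal n = (TP-P→TP-Q) × (TP-P→TP-R) = (-7638, -15648, -13766).
So ∂z/∂x = −n_x/n_z = −0.55485 and ∂z/∂y = −n_y/n_z = −1.13671.
Intercept c from TP-P: 104 + 97.65 + 326.24 = 527.89.
At (147, 92): z_contact = −81.6 − 104.6 + 527.89 = 341.7 m.
Depth below ground = 445 − 341.7 = 103 m.

103 m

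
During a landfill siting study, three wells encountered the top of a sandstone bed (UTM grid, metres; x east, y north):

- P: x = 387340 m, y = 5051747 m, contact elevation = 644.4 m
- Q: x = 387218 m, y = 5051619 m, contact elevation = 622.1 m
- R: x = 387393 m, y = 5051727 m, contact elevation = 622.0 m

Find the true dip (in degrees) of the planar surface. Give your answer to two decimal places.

26.52°

Two edge vectors: P→Q = (-122, -128, -22.3), P→R = (53, -20, -22.4).
Normal n = (P→Q) × (P→R) = (2421.2, -3914.7, 9224).
So ∂z/∂x = −n_x/n_z = −0.26249 and ∂z/∂y = −n_y/n_z = 0.42440.
Gradient magnitude |∇z| = √(a² + b²) = √(0.06890 + 0.18012) = 0.49902.
True dip = arctan(0.49902) = 26.52°, dipping toward SSE (azimuth ≈ 148°).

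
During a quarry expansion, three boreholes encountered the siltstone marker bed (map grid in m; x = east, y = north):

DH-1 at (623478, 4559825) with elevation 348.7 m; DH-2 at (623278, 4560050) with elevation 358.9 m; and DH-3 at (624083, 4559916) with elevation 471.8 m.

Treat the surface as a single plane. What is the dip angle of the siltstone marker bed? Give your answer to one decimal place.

14.8°

Let the plane be z = a·x + b·y + c.
DH-2−DH-1: −200a + 225b = 10.2;  DH-3−DH-1: 605a + 91b = 123.1.
Solving gives a = 0.17346, b = 0.19952.
Gradient magnitude |∇z| = √(a² + b²) = √(0.03009 + 0.03981) = 0.26438.
True dip = arctan(0.26438) = 14.8°, dipping toward SW (azimuth ≈ 221°).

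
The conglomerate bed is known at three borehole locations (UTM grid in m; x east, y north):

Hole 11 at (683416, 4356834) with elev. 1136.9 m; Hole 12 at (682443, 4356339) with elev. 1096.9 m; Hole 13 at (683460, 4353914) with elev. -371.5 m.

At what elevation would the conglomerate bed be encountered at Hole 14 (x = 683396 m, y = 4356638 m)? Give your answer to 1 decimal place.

Two edge vectors: Hole 11→Hole 12 = (-973, -495, -40), Hole 11→Hole 13 = (44, -2920, -1508.4).
Normal n = (Hole 11→Hole 12) × (Hole 11→Hole 13) = (629858, -1469433.2, 2862940).
So ∂z/∂x = −n_x/n_z = −0.220003912 and ∂z/∂y = −n_y/n_z = 0.513260215.
Intercept c from Hole 11: 1136.9 + 150354.19 − 2236189.56 = −2084698.46.
At (683396, 4356638): z = −150349.8 + 2236089.0 − 2084698.46 = 1040.7 m.

1040.7 m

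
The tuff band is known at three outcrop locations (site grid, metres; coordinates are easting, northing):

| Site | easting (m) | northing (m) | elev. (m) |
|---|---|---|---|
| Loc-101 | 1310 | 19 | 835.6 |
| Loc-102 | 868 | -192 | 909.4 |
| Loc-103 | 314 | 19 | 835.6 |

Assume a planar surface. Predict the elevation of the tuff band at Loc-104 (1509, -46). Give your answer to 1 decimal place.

Two edge vectors: Loc-101→Loc-102 = (-442, -211, 73.8), Loc-101→Loc-103 = (-996, 0, 0).
Normal n = (Loc-101→Loc-102) × (Loc-101→Loc-103) = (0, -73504.8, -210156).
So ∂z/∂easting = −n_x/n_z = 0.000000 and ∂z/∂northing = −n_y/n_z = −0.349763.
Intercept c from Loc-101: 835.6 + 0.00 + 6.65 = 842.25.
At (1509, -46): z = 0.0 + 16.1 + 842.25 = 858.3 m.

858.3 m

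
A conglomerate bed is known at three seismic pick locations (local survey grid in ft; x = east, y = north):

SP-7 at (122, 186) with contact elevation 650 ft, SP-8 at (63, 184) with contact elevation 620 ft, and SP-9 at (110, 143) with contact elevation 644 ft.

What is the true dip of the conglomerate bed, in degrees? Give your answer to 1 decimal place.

Let the plane be z = a·x + b·y + c.
SP-8−SP-7: −59a − 2b = −30;  SP-9−SP-7: −12a − 43b = −6.
Solving gives a = 0.50856, b = −0.00239.
Gradient magnitude |∇z| = √(a² + b²) = √(0.25863 + 0.00001) = 0.50856.
True dip = arctan(0.50856) = 27.0°, dipping toward W (azimuth ≈ 270°).

27.0°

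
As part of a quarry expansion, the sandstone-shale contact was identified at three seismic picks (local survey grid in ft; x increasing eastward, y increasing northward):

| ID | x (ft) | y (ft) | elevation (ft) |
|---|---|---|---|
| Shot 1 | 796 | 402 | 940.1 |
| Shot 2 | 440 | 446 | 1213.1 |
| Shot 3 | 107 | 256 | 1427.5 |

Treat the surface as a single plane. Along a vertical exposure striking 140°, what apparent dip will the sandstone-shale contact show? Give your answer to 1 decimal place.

Let the plane be z = a·x + b·y + c.
Shot 2−Shot 1: −356a + 44b = 273;  Shot 3−Shot 1: −689a − 146b = 487.4.
Solving gives a = −0.74495, b = 0.17721.
Unit vector along 140° is (sin 140°, cos 140°) = (0.6428, -0.7660).
Slope in that direction = a·(0.6428) + b·(-0.7660) = −0.61459.
Apparent dip = arctan|0.61459| = 31.6° (true dip is 37.4°, so apparent ≤ true as expected).

31.6°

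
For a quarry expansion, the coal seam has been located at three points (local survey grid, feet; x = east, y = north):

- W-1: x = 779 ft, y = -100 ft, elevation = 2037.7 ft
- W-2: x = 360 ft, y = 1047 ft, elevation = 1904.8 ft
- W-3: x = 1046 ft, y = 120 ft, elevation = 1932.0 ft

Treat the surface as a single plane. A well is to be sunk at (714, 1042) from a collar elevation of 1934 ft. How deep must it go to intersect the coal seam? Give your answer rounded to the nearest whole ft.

Two edge vectors: W-1→W-2 = (-419, 1147, -132.9), W-1→W-3 = (267, 220, -105.7).
Normal n = (W-1→W-2) × (W-1→W-3) = (-91999.9, -79772.6, -398429).
So ∂z/∂x = −n_x/n_z = −0.23091 and ∂z/∂y = −n_y/n_z = −0.20022.
Intercept c from W-1: 2037.7 + 179.88 − 20.02 = 2197.55.
At (714, 1042): z_contact = −164.9 − 208.6 + 2197.55 = 1824.1 ft.
Depth below ground = 1934 − 1824.1 = 110 ft.

110 ft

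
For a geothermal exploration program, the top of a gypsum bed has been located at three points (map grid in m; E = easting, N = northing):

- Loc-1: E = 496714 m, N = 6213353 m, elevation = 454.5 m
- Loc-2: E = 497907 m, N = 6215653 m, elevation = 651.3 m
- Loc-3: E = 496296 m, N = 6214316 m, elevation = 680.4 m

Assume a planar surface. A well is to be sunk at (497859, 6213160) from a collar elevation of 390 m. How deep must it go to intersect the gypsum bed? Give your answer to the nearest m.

Let the plane be z = a·E + b·N + c.
Loc-2−Loc-1: 1193a + 2300b = 196.8;  Loc-3−Loc-1: −418a + 963b = 225.9.
Solving gives a = −0.15640336, b = 0.16669096.
Then c = 454.5 − a·496714 − b·6213353 = −957567.54.
At (497859, 6213160): z_contact = −77866.8 + 1035677.6 − 957567.54 = 243.2 m.
Depth below ground = 390 − 243.2 = 147 m.

147 m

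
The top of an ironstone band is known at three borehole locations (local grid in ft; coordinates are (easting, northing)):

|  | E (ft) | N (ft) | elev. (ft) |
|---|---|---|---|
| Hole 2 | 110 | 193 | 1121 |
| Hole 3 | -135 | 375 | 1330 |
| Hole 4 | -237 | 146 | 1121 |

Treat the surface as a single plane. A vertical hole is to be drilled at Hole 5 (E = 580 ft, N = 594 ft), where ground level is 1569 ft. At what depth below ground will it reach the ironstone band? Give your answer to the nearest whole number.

Two edge vectors: Hole 2→Hole 3 = (-245, 182, 209), Hole 2→Hole 4 = (-347, -47, 0).
Normal n = (Hole 2→Hole 3) × (Hole 2→Hole 4) = (9823, -72523, 74669).
So ∂z/∂E = −n_x/n_z = −0.13155 and ∂z/∂N = −n_y/n_z = 0.97126.
Intercept c from Hole 2: 1121 + 14.47 − 187.45 = 948.02.
At (580, 594): z_contact = −76.3 + 576.9 + 948.02 = 1448.6 ft.
Depth below ground = 1569 − 1448.6 = 120 ft.

120 ft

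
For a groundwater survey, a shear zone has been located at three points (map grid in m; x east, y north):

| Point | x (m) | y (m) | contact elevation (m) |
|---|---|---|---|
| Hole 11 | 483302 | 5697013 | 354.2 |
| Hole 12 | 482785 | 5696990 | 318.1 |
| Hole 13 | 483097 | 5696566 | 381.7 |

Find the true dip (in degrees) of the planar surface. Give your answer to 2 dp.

Two edge vectors: Hole 11→Hole 12 = (-517, -23, -36.1), Hole 11→Hole 13 = (-205, -447, 27.5).
Normal n = (Hole 11→Hole 12) × (Hole 11→Hole 13) = (-16769.2, 21618, 226384).
So ∂z/∂x = −n_x/n_z = 0.07407 and ∂z/∂y = −n_y/n_z = −0.09549.
Gradient magnitude |∇z| = √(a² + b²) = √(0.00549 + 0.00912) = 0.12085.
True dip = arctan(0.12085) = 6.89°, dipping toward NW (azimuth ≈ 322°).

6.89°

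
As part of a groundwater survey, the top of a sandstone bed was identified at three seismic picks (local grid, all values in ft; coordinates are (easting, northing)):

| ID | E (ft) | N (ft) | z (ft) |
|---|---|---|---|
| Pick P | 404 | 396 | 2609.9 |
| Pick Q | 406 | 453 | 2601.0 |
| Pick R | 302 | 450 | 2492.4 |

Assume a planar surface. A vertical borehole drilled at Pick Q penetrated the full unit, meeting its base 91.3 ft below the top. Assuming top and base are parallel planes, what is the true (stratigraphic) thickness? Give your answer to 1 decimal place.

62.4 ft

Two edge vectors: Pick P→Pick Q = (2, 57, -8.9), Pick P→Pick R = (-102, 54, -117.5).
Normal n = (Pick P→Pick Q) × (Pick P→Pick R) = (-6216.9, 1142.8, 5922).
So ∂z/∂E = −n_x/n_z = 1.04980 and ∂z/∂N = −n_y/n_z = −0.19298.
|∇z| = √(a²+b²) = 1.06739, so dip δ = arctan(1.06739) = 46.87°.
True thickness = vertical thickness × cos δ = 91.3 × cos 46.87° = 62.4 ft.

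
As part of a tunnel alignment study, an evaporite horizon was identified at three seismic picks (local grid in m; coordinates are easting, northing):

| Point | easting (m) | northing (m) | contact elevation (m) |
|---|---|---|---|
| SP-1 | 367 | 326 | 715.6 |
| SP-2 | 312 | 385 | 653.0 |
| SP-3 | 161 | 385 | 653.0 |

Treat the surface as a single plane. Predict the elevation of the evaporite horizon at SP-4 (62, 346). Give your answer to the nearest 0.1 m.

694.4 m

Two edge vectors: SP-1→SP-2 = (-55, 59, -62.6), SP-1→SP-3 = (-206, 59, -62.6).
Normal n = (SP-1→SP-2) × (SP-1→SP-3) = (0, 9452.6, 8909).
So ∂z/∂easting = −n_x/n_z = 0.00000 and ∂z/∂northing = −n_y/n_z = −1.06102.
Intercept c from SP-1: 715.6 + 0.00 + 345.89 = 1061.49.
At (62, 346): z = 0.0 − 367.1 + 1061.49 = 694.4 m.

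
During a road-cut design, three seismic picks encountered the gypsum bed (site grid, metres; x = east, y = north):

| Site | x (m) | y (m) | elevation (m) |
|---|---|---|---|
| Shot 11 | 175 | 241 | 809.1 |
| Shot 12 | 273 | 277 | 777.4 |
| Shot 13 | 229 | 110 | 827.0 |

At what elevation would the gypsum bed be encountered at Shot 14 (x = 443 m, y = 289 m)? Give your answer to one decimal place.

734.2 m

Two edge vectors: Shot 11→Shot 12 = (98, 36, -31.7), Shot 11→Shot 13 = (54, -131, 17.9).
Normal n = (Shot 11→Shot 12) × (Shot 11→Shot 13) = (-3508.3, -3466, -14782).
So ∂z/∂x = −n_x/n_z = −0.23734 and ∂z/∂y = −n_y/n_z = −0.23447.
Intercept c from Shot 11: 809.1 + 41.53 + 56.51 = 907.14.
At (443, 289): z = −105.1 − 67.8 + 907.14 = 734.2 m.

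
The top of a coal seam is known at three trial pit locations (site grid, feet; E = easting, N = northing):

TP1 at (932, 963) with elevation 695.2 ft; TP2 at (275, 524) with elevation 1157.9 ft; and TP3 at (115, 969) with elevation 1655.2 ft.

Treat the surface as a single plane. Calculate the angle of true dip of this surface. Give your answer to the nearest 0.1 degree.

53.7°

Two edge vectors: TP1→TP2 = (-657, -439, 462.7), TP1→TP3 = (-817, 6, 960).
Normal n = (TP1→TP2) × (TP1→TP3) = (-424216.2, 252694.1, -362605).
So ∂z/∂E = −n_x/n_z = −1.16991 and ∂z/∂N = −n_y/n_z = 0.69689.
Gradient magnitude |∇z| = √(a² + b²) = √(1.36870 + 0.48565) = 1.36174.
True dip = arctan(1.36174) = 53.7°, dipping toward ESE (azimuth ≈ 121°).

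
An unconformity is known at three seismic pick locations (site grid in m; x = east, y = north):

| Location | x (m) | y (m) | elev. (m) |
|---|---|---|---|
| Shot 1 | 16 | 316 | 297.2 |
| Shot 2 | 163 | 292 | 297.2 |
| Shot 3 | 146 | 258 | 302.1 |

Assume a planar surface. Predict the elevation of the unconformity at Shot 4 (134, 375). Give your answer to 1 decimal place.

286.8 m

Two edge vectors: Shot 1→Shot 2 = (147, -24, 0), Shot 1→Shot 3 = (130, -58, 4.9).
Normal n = (Shot 1→Shot 2) × (Shot 1→Shot 3) = (-117.6, -720.3, -5406).
So ∂z/∂x = −n_x/n_z = −0.02175 and ∂z/∂y = −n_y/n_z = −0.13324.
Intercept c from Shot 1: 297.2 + 0.35 + 42.10 = 339.65.
At (134, 375): z = −2.9 − 50.0 + 339.65 = 286.8 m.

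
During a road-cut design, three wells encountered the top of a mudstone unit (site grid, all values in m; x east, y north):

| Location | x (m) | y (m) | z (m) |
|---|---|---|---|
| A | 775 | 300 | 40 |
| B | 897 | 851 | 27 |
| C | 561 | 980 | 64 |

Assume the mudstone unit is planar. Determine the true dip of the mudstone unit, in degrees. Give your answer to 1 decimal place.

Let the plane be z = a·x + b·y + c.
B−A: 122a + 551b = −13;  C−A: −214a + 680b = 24.
Solving gives a = −0.10984, b = 0.00073.
Gradient magnitude |∇z| = √(a² + b²) = √(0.01206 + 0.00000) = 0.10984.
True dip = arctan(0.10984) = 6.3°, dipping toward E (azimuth ≈ 090°).

6.3°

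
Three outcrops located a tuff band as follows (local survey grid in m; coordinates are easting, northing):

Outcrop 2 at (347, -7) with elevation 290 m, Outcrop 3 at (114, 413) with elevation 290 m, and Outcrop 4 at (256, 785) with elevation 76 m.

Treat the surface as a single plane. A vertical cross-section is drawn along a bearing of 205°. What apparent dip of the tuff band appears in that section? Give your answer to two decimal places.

29.62°

Let the plane be z = a·easting + b·northing + c.
Outcrop 3−Outcrop 2: −233a + 420b = 0;  Outcrop 4−Outcrop 2: −91a + 792b = −214.
Solving gives a = −0.61429, b = −0.34078.
Unit vector along 205° is (sin 205°, cos 205°) = (-0.4226, -0.9063).
Slope in that direction = a·(-0.4226) + b·(-0.9063) = 0.56846.
Apparent dip = arctan|0.56846| = 29.62° (true dip is 35.1°, so apparent ≤ true as expected).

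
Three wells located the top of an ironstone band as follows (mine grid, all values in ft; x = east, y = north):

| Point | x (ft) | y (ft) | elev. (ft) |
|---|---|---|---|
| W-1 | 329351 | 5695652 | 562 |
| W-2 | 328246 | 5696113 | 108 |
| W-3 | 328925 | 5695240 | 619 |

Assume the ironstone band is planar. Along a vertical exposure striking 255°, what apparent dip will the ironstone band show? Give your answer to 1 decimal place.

Two edge vectors: W-1→W-2 = (-1105, 461, -454), W-1→W-3 = (-426, -412, 57).
Normal n = (W-1→W-2) × (W-1→W-3) = (-160771, 256389, 651646).
So ∂z/∂x = −n_x/n_z = 0.24672 and ∂z/∂y = −n_y/n_z = −0.39345.
Unit vector along 255° is (sin 255°, cos 255°) = (-0.9659, -0.2588).
Slope in that direction = a·(-0.9659) + b·(-0.2588) = −0.13648.
Apparent dip = arctan|0.13648| = 7.8° (true dip is 24.9°, so apparent ≤ true as expected).

7.8°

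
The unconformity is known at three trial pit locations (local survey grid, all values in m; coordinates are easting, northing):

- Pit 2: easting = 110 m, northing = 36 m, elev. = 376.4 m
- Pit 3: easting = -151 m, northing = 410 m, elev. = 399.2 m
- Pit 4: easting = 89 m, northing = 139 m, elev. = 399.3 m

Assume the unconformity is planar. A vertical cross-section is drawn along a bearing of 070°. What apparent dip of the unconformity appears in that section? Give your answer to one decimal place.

Let the plane be z = a·easting + b·northing + c.
Pit 3−Pit 2: −261a + 374b = 22.8;  Pit 4−Pit 2: −21a + 103b = 22.9.
Solving gives a = 0.32667, b = 0.28893.
Unit vector along 070° is (sin 70°, cos 70°) = (0.9397, 0.3420).
Slope in that direction = a·(0.9397) + b·(0.3420) = 0.40579.
Apparent dip = arctan|0.40579| = 22.1° (true dip is 23.6°, so apparent ≤ true as expected).

22.1°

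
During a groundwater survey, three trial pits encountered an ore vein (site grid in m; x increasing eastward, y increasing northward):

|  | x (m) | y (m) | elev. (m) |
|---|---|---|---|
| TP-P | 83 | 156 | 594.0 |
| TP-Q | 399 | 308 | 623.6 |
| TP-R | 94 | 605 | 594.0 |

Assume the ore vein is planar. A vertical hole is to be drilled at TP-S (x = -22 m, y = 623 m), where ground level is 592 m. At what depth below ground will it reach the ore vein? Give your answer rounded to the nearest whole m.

9 m

Two edge vectors: TP-P→TP-Q = (316, 152, 29.6), TP-P→TP-R = (11, 449, 0).
Normal n = (TP-P→TP-Q) × (TP-P→TP-R) = (-13290.4, 325.6, 140212).
So ∂z/∂x = −n_x/n_z = 0.09479 and ∂z/∂y = −n_y/n_z = −0.00232.
Intercept c from TP-P: 594 − 7.87 + 0.36 = 586.49.
At (-22, 623): z_contact = −2.1 − 1.4 + 586.49 = 583.0 m.
Depth below ground = 592 − 583.0 = 9 m.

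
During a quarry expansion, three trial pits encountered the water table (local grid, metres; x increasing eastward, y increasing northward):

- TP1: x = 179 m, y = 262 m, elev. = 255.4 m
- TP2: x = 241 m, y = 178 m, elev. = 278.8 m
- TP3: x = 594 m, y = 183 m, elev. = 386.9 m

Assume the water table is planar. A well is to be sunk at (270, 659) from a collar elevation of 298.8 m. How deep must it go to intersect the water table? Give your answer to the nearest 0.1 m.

Two edge vectors: TP1→TP2 = (62, -84, 23.4), TP1→TP3 = (415, -79, 131.5).
Normal n = (TP1→TP2) × (TP1→TP3) = (-9197.4, 1558, 29962).
So ∂z/∂x = −n_x/n_z = 0.30697 and ∂z/∂y = −n_y/n_z = −0.05200.
Intercept c from TP1: 255.4 − 54.95 + 13.62 = 214.08.
At (270, 659): z_contact = 82.88 − 34.27 + 214.08 = 262.69 m.
Depth below ground = 298.8 − 262.69 = 36.1 m.

36.1 m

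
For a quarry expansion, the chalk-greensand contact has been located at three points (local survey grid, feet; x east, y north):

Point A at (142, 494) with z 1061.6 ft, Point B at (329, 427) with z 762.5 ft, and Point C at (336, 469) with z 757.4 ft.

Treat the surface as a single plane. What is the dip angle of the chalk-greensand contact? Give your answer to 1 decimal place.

57.3°

Two edge vectors: Point A→Point B = (187, -67, -299.1), Point A→Point C = (194, -25, -304.2).
Normal n = (Point A→Point B) × (Point A→Point C) = (12903.9, -1140, 8323).
So ∂z/∂x = −n_x/n_z = −1.55039 and ∂z/∂y = −n_y/n_z = 0.13697.
Gradient magnitude |∇z| = √(a² + b²) = √(2.40371 + 0.01876) = 1.55643.
True dip = arctan(1.55643) = 57.3°, dipping toward E (azimuth ≈ 095°).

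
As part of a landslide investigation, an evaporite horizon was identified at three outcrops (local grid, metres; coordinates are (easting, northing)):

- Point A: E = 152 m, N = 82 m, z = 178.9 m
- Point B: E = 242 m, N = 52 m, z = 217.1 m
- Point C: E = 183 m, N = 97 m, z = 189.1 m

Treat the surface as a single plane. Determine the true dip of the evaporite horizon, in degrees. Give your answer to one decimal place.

Let the plane be z = a·E + b·N + c.
Point B−Point A: 90a − 30b = 38.2;  Point C−Point A: 31a + 15b = 10.2.
Solving gives a = 0.38553, b = −0.11675.
Gradient magnitude |∇z| = √(a² + b²) = √(0.14863 + 0.01363) = 0.40282.
True dip = arctan(0.40282) = 21.9°, dipping toward WNW (azimuth ≈ 287°).

21.9°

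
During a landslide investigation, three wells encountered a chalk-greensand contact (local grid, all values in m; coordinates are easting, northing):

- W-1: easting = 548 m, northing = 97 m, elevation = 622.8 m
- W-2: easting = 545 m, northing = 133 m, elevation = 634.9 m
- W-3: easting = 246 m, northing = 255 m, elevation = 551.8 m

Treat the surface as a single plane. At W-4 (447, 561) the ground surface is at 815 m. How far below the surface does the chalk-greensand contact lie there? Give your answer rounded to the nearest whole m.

Let the plane be z = a·easting + b·northing + c.
W-2−W-1: −3a + 36b = 12.1;  W-3−W-1: −302a + 158b = −71.
Solving gives a = 0.42968, b = 0.37192.
Then c = 622.8 − a·548 − b·97 = 351.26.
At (447, 561): z_contact = 192.1 + 208.6 + 351.26 = 752.0 m.
Depth below ground = 815 − 752.0 = 63 m.

63 m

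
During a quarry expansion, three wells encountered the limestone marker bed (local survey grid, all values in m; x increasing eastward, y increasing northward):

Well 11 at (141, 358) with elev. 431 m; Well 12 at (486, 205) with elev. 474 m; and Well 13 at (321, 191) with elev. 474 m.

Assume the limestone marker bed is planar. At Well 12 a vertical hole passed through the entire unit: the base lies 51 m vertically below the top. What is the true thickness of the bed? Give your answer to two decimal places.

49.63 m

Two edge vectors: Well 11→Well 12 = (345, -153, 43), Well 11→Well 13 = (180, -167, 43).
Normal n = (Well 11→Well 12) × (Well 11→Well 13) = (602, -7095, -30075).
So ∂z/∂x = −n_x/n_z = 0.02002 and ∂z/∂y = −n_y/n_z = −0.23591.
|∇z| = √(a²+b²) = 0.23676, so dip δ = arctan(0.23676) = 13.32°.
True thickness = vertical thickness × cos δ = 51 × cos 13.32° = 49.63 m.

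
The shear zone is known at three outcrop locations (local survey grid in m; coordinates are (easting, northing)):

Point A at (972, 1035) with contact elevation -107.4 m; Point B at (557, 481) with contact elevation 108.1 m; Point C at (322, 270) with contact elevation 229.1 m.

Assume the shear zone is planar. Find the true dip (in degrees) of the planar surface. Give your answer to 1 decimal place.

26.8°

Two edge vectors: Point A→Point B = (-415, -554, 215.5), Point A→Point C = (-650, -765, 336.5).
Normal n = (Point A→Point B) × (Point A→Point C) = (-21563.5, -427.5, -42625).
So ∂z/∂E = −n_x/n_z = −0.50589 and ∂z/∂N = −n_y/n_z = −0.01003.
Gradient magnitude |∇z| = √(a² + b²) = √(0.25592 + 0.00010) = 0.50599.
True dip = arctan(0.50599) = 26.8°, dipping toward E (azimuth ≈ 089°).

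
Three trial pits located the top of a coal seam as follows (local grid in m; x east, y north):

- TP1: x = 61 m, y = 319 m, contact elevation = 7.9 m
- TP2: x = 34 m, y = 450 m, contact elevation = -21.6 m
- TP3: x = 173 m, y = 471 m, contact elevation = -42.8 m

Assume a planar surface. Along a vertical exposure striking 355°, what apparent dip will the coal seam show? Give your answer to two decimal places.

Let the plane be z = a·x + b·y + c.
TP2−TP1: −27a + 131b = −29.5;  TP3−TP1: 112a + 152b = −50.7.
Solving gives a = −0.11492, b = −0.24888.
Unit vector along 355° is (sin 355°, cos 355°) = (-0.0872, 0.9962).
Slope in that direction = a·(-0.0872) + b·(0.9962) = −0.23791.
Apparent dip = arctan|0.23791| = 13.38° (true dip is 15.3°, so apparent ≤ true as expected).

13.38°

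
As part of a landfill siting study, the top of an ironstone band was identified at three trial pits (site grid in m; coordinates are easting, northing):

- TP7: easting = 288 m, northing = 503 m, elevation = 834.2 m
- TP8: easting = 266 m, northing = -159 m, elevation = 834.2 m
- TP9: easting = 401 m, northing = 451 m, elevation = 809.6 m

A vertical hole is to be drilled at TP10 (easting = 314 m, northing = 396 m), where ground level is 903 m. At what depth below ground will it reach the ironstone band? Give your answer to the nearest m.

75 m

Let the plane be z = a·easting + b·northing + c.
TP8−TP7: −22a − 662b = 0;  TP9−TP7: 113a − 52b = −24.6.
Solving gives a = −0.21442, b = 0.00713.
Then c = 834.2 − a·288 − b·503 = 892.37.
At (314, 396): z_contact = −67.3 + 2.8 + 892.37 = 827.9 m.
Depth below ground = 903 − 827.9 = 75 m.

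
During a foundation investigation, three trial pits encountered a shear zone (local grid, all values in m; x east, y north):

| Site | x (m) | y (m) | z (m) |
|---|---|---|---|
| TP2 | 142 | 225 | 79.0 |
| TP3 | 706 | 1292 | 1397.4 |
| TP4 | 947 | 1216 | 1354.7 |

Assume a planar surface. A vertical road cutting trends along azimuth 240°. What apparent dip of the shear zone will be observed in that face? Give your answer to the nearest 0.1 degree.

Let the plane be z = a·x + b·y + c.
TP3−TP2: 564a + 1067b = 1318.4;  TP4−TP2: 805a + 991b = 1275.7.
Solving gives a = 0.18212, b = 1.13935.
Unit vector along 240° is (sin 240°, cos 240°) = (-0.8660, -0.5000).
Slope in that direction = a·(-0.8660) + b·(-0.5000) = −0.72739.
Apparent dip = arctan|0.72739| = 36.0° (true dip is 49.1°, so apparent ≤ true as expected).

36.0°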